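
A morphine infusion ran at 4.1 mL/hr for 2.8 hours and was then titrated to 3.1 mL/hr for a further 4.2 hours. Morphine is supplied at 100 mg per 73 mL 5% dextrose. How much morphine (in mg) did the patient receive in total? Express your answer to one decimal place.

Concentration = 100 mg ÷ 73 mL = 1.369863 mg/mL
Stage 1: 4.1 mL/hr × 2.8 hr = 11.48 mL → 11.48 mL × 1.369863 mg/mL = 15.72603 mg
Stage 2: 3.1 mL/hr × 4.2 hr = 13.02 mL → 13.02 mL × 1.369863 mg/mL = 17.83562 mg
Total = 15.72603 + 17.83562 = 33.56164 mg

33.6 mg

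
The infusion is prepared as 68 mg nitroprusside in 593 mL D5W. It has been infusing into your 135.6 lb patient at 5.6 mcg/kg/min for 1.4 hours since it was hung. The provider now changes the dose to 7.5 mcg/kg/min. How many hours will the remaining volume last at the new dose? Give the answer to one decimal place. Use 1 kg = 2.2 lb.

1.4 hours

Initial rate:
Weight = 135.6 lb ÷ 2.2 lb/kg = 61.63636 kg
Dose = 5.6 mcg/kg/min × 61.63636 kg = 345.1636 mcg/min
345.1636 mcg/min × 60 min/hr = 20709.82 mcg/hr
Concentration = 68 mg ÷ 593 mL = 0.1146712 mg/mL = 114.6712 mcg/mL
Rate = 20709.82 mcg/hr ÷ 114.6712 mcg/mL = 180.6018 mL/hr
Volume infused so far = 180.6018 mL/hr × 1.4 hr = 252.8425 mL
Volume remaining = 593 − 252.8425 = 340.1575 mL
New rate:
Dose = 7.5 mcg/kg/min × 61.63636 kg = 462.2727 mcg/min
462.2727 mcg/min × 60 min/hr = 27736.36 mcg/hr
Rate = 27736.36 mcg/hr ÷ 114.6712 mcg/mL = 241.8774 mL/hr
Time remaining = 340.1575 mL ÷ 241.8774 mL/hr = 1.406322 hr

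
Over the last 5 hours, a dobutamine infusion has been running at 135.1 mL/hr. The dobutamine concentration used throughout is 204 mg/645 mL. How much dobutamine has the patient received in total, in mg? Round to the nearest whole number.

214 mg

Concentration = 204 mg ÷ 645 mL = 0.3162791 mg/mL = 316.2791 mcg/mL
Drug rate = 135.1 mL/hr × 316.2791 mcg/mL = 42729.3 mcg/hr
Total = 42729.3 mcg/hr × 5 hr = 213646.5 mcg = 213.6465 mg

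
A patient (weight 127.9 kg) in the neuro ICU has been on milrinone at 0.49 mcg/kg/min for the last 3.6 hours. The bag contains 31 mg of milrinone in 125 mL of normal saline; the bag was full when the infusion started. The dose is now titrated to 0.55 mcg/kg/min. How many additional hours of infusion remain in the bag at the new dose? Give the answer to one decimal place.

Initial rate:
Dose = 0.49 mcg/kg/min × 127.9 kg = 62.671 mcg/min
62.671 mcg/min × 60 min/hr = 3760.26 mcg/hr
Concentration = 31 mg ÷ 125 mL = 0.248 mg/mL = 248 mcg/mL
Rate = 3760.26 mcg/hr ÷ 248 mcg/mL = 15.16234 mL/hr
Volume infused so far = 15.16234 mL/hr × 3.6 hr = 54.58442 mL
Volume remaining = 125 − 54.58442 = 70.41558 mL
New rate:
Dose = 0.55 mcg/kg/min × 127.9 kg = 70.345 mcg/min
70.345 mcg/min × 60 min/hr = 4220.7 mcg/hr
Rate = 4220.7 mcg/hr ÷ 248 mcg/mL = 17.01895 mL/hr
Time remaining = 70.41558 mL ÷ 17.01895 mL/hr = 4.137481 hr

4.1 hours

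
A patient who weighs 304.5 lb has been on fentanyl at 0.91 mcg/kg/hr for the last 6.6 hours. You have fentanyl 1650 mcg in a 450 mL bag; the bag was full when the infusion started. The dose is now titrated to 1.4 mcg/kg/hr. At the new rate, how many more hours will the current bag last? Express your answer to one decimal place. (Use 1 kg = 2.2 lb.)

Initial rate:
Weight = 304.5 lb ÷ 2.2 lb/kg = 138.4091 kg
Dose = 0.91 mcg/kg/hr × 138.4091 kg = 125.9523 mcg/hr
Concentration = 1650 mcg ÷ 450 mL = 3.666667 mcg/mL
Rate = 125.9523 mcg/hr ÷ 3.666667 mcg/mL = 34.35062 mL/hr
Volume infused so far = 34.35062 mL/hr × 6.6 hr = 226.7141 mL
Volume remaining = 450 − 226.7141 = 223.2859 mL
New rate:
Dose = 1.4 mcg/kg/hr × 138.4091 kg = 193.7727 mcg/hr
Rate = 193.7727 mcg/hr ÷ 3.666667 mcg/mL = 52.84711 mL/hr
Time remaining = 223.2859 mL ÷ 52.84711 mL/hr = 4.22513 hr

4.2 hours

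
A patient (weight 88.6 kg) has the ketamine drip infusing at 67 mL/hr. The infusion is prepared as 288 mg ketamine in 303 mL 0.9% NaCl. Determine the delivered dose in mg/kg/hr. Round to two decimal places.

0.72 mg/kg/hr

Concentration = 288 mg ÷ 303 mL = 0.950495 mg/mL
Drug rate = 67 mL/hr × 0.950495 mg/mL = 63.68317 mg/hr
63.68317 mg/hr ÷ 88.6 kg = 0.7187717 mg/kg/hr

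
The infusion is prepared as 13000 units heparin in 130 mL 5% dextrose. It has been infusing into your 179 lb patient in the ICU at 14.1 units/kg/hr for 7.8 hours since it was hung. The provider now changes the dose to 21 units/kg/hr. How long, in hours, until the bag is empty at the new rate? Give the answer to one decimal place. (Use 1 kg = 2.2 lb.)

Initial rate:
Weight = 179 lb ÷ 2.2 lb/kg = 81.36364 kg
Dose = 14.1 units/kg/hr × 81.36364 kg = 1147.227 units/hr
Concentration = 13000 units ÷ 130 mL = 100 units/mL
Rate = 1147.227 units/hr ÷ 100 units/mL = 11.47227 mL/hr
Volume infused so far = 11.47227 mL/hr × 7.8 hr = 89.48373 mL
Volume remaining = 130 − 89.48373 = 40.51627 mL
New rate:
Dose = 21 units/kg/hr × 81.36364 kg = 1708.636 units/hr
Rate = 1708.636 units/hr ÷ 100 units/mL = 17.08636 mL/hr
Time remaining = 40.51627 mL ÷ 17.08636 mL/hr = 2.371264 hr

2.4 hours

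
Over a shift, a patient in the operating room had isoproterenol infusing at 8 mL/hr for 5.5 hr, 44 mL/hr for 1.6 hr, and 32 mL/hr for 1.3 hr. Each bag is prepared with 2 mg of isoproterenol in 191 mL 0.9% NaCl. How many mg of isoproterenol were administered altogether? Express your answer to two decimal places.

Concentration = 2 mg ÷ 191 mL = 0.0104712 mg/mL
Stage 1: 8 mL/hr × 5.5 hr = 44 mL → 44 mL × 0.0104712 mg/mL = 0.460733 mg
Stage 2: 44 mL/hr × 1.6 hr = 70.4 mL → 70.4 mL × 0.0104712 mg/mL = 0.7371728 mg
Stage 3: 32 mL/hr × 1.3 hr = 41.6 mL → 41.6 mL × 0.0104712 mg/mL = 0.4356021 mg
Total = 0.460733 + 0.7371728 + 0.4356021 = 1.633508 mg

1.63 mg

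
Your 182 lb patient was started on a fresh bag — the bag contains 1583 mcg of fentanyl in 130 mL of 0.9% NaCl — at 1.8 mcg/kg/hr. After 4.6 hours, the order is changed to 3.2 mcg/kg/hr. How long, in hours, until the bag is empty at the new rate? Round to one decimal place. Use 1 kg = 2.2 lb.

Initial rate:
Weight = 182 lb ÷ 2.2 lb/kg = 82.72727 kg
Dose = 1.8 mcg/kg/hr × 82.72727 kg = 148.9091 mcg/hr
Concentration = 1583 mcg ÷ 130 mL = 12.17692 mcg/mL
Rate = 148.9091 mcg/hr ÷ 12.17692 mcg/mL = 12.22879 mL/hr
Volume infused so far = 12.22879 mL/hr × 4.6 hr = 56.25246 mL
Volume remaining = 130 − 56.25246 = 73.74754 mL
New rate:
Dose = 3.2 mcg/kg/hr × 82.72727 kg = 264.7273 mcg/hr
Rate = 264.7273 mcg/hr ÷ 12.17692 mcg/mL = 21.74008 mL/hr
Time remaining = 73.74754 mL ÷ 21.74008 mL/hr = 3.392239 hr

3.4 hours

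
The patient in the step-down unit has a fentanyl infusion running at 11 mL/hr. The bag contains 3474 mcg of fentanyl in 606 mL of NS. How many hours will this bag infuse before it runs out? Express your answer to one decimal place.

Duration = 606 mL ÷ 11 mL/hr = 55.09091 hr

55.1 hours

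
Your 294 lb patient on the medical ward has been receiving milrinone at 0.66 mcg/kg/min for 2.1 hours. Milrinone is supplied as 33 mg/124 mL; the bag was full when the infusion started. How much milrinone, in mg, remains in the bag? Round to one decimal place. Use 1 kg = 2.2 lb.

Weight = 294 lb ÷ 2.2 lb/kg = 133.6364 kg
Dose = 0.66 mcg/kg/min × 133.6364 kg = 88.2 mcg/min
88.2 mcg/min × 60 min/hr = 5292 mcg/hr
Concentration = 33 mg ÷ 124 mL = 0.266129 mg/mL = 266.129 mcg/mL
Rate = 5292 mcg/hr ÷ 266.129 mcg/mL = 19.88509 mL/hr
Volume infused = 19.88509 mL/hr × 2.1 hr = 41.75869 mL
Volume remaining = 124 − 41.75869 = 82.24131 mL
Drug remaining = 82.24131 mL × 266.129 mcg/mL = 21886.8 mcg = 21.8868 mg

21.9 mg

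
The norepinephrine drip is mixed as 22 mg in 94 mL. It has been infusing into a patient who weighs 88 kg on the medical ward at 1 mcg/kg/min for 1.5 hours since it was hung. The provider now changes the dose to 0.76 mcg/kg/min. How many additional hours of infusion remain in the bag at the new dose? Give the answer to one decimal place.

3.5 hours

Initial rate:
Dose = 1 mcg/kg/min × 88 kg = 88 mcg/min
88 mcg/min × 60 min/hr = 5280 mcg/hr
Concentration = 22 mg ÷ 94 mL = 0.2340426 mg/mL = 234.0426 mcg/mL
Rate = 5280 mcg/hr ÷ 234.0426 mcg/mL = 22.56 mL/hr
Volume infused so far = 22.56 mL/hr × 1.5 hr = 33.84 mL
Volume remaining = 94 − 33.84 = 60.16 mL
New rate:
Dose = 0.76 mcg/kg/min × 88 kg = 66.88 mcg/min
66.88 mcg/min × 60 min/hr = 4012.8 mcg/hr
Rate = 4012.8 mcg/hr ÷ 234.0426 mcg/mL = 17.1456 mL/hr
Time remaining = 60.16 mL ÷ 17.1456 mL/hr = 3.508772 hr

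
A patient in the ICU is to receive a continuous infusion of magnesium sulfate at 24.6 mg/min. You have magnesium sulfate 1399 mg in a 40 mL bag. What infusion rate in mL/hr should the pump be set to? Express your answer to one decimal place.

42.2 mL/hr

24.6 mg/min × 60 min/hr = 1476 mg/hr
Concentration = 1399 mg ÷ 40 mL = 34.975 mg/mL
Rate = 1476 mg/hr ÷ 34.975 mg/mL = 42.20157 mL/hr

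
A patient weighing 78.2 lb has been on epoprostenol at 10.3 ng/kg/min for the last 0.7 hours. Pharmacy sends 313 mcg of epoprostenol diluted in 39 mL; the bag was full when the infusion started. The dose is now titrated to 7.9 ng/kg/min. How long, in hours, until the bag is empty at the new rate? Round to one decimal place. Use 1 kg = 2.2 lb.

17.7 hours

Initial rate:
Weight = 78.2 lb ÷ 2.2 lb/kg = 35.54545 kg
Dose = 10.3 ng/kg/min × 35.54545 kg = 366.1182 ng/min
366.1182 ng/min × 60 min/hr = 21967.09 ng/hr
Concentration = 313 mcg ÷ 39 mL = 8.025641 mcg/mL = 8025.641 ng/mL
Rate = 21967.09 ng/hr ÷ 8025.641 ng/mL = 2.737114 mL/hr
Volume infused so far = 2.737114 mL/hr × 0.7 hr = 1.915979 mL
Volume remaining = 39 − 1.915979 = 37.08402 mL
New rate:
Dose = 7.9 ng/kg/min × 35.54545 kg = 280.8091 ng/min
280.8091 ng/min × 60 min/hr = 16848.55 ng/hr
Rate = 16848.55 ng/hr ÷ 8025.641 ng/mL = 2.09934 mL/hr
Time remaining = 37.08402 mL ÷ 2.09934 mL/hr = 17.66461 hr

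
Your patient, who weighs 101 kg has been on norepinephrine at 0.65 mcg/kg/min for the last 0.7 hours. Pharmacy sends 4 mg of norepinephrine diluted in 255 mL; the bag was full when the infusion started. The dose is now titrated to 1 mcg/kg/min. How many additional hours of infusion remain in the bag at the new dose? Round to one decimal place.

Initial rate:
Dose = 0.65 mcg/kg/min × 101 kg = 65.65 mcg/min
65.65 mcg/min × 60 min/hr = 3939 mcg/hr
Concentration = 4 mg ÷ 255 mL = 0.01568627 mg/mL = 15.68627 mcg/mL
Rate = 3939 mcg/hr ÷ 15.68627 mcg/mL = 251.1113 mL/hr
Volume infused so far = 251.1113 mL/hr × 0.7 hr = 175.7779 mL
Volume remaining = 255 − 175.7779 = 79.22212 mL
New rate:
Dose = 1 mcg/kg/min × 101 kg = 101 mcg/min
101 mcg/min × 60 min/hr = 6060 mcg/hr
Rate = 6060 mcg/hr ÷ 15.68627 mcg/mL = 386.325 mL/hr
Time remaining = 79.22212 mL ÷ 386.325 mL/hr = 0.205066 hr

0.2 hours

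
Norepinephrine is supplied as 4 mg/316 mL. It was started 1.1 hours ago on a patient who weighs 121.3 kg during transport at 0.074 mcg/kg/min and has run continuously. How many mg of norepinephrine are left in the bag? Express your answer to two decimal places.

Dose = 0.074 mcg/kg/min × 121.3 kg = 8.9762 mcg/min
8.9762 mcg/min × 60 min/hr = 538.572 mcg/hr
Concentration = 4 mg ÷ 316 mL = 0.01265823 mg/mL = 12.65823 mcg/mL
Rate = 538.572 mcg/hr ÷ 12.65823 mcg/mL = 42.54719 mL/hr
Volume infused = 42.54719 mL/hr × 1.1 hr = 46.80191 mL
Volume remaining = 316 − 46.80191 = 269.1981 mL
Drug remaining = 269.1981 mL × 12.65823 mcg/mL = 3407.571 mcg = 3.407571 mg

3.41 mg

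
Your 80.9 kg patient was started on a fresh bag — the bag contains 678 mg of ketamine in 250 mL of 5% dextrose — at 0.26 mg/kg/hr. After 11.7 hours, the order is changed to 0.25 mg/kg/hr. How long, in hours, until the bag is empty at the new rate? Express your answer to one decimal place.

Initial rate:
Dose = 0.26 mg/kg/hr × 80.9 kg = 21.034 mg/hr
Concentration = 678 mg ÷ 250 mL = 2.712 mg/mL
Rate = 21.034 mg/hr ÷ 2.712 mg/mL = 7.7559 mL/hr
Volume infused so far = 7.7559 mL/hr × 11.7 hr = 90.74403 mL
Volume remaining = 250 − 90.74403 = 159.256 mL
New rate:
Dose = 0.25 mg/kg/hr × 80.9 kg = 20.225 mg/hr
Rate = 20.225 mg/hr ÷ 2.712 mg/mL = 7.457596 mL/hr
Time remaining = 159.256 mL ÷ 7.457596 mL/hr = 21.35487 hr

21.4 hours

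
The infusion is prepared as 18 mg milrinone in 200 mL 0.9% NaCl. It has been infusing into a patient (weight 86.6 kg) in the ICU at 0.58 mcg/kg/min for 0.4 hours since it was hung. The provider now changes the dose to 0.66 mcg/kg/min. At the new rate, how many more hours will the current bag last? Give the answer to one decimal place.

Initial rate:
Dose = 0.58 mcg/kg/min × 86.6 kg = 50.228 mcg/min
50.228 mcg/min × 60 min/hr = 3013.68 mcg/hr
Concentration = 18 mg ÷ 200 mL = 0.09 mg/mL = 90 mcg/mL
Rate = 3013.68 mcg/hr ÷ 90 mcg/mL = 33.48533 mL/hr
Volume infused so far = 33.48533 mL/hr × 0.4 hr = 13.39413 mL
Volume remaining = 200 − 13.39413 = 186.6059 mL
New rate:
Dose = 0.66 mcg/kg/min × 86.6 kg = 57.156 mcg/min
57.156 mcg/min × 60 min/hr = 3429.36 mcg/hr
Rate = 3429.36 mcg/hr ÷ 90 mcg/mL = 38.104 mL/hr
Time remaining = 186.6059 mL ÷ 38.104 mL/hr = 4.897278 hr

4.9 hours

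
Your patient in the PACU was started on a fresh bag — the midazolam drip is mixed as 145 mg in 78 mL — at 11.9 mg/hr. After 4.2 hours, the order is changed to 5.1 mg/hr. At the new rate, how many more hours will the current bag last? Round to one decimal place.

Initial rate:
Concentration = 145 mg ÷ 78 mL = 1.858974 mg/mL
Rate = 11.9 mg/hr ÷ 1.858974 mg/mL = 6.401379 mL/hr
Volume infused so far = 6.401379 mL/hr × 4.2 hr = 26.88579 mL
Volume remaining = 78 − 26.88579 = 51.11421 mL
New rate:
Rate = 5.1 mg/hr ÷ 1.858974 mg/mL = 2.743448 mL/hr
Time remaining = 51.11421 mL ÷ 2.743448 mL/hr = 18.63137 hr

18.6 hours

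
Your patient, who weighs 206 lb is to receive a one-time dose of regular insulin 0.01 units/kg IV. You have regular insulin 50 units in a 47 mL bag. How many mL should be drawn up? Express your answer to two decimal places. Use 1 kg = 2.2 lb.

Weight = 206 lb ÷ 2.2 lb/kg = 93.63636 kg
Dose = 0.01 units/kg × 93.63636 kg = 0.9363636 units
Concentration = 50 units ÷ 47 mL = 1.06383 units/mL
Volume = 0.9363636 units ÷ 1.06383 units/mL = 0.8801818 mL

0.88 mL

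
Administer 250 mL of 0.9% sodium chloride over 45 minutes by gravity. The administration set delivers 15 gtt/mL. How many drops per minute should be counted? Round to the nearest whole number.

250 mL ÷ (45 min) = 5.555556 mL/min
5.555556 mL/min × 15 gtt/mL = 83.33333 gtt/min

83 gtt/min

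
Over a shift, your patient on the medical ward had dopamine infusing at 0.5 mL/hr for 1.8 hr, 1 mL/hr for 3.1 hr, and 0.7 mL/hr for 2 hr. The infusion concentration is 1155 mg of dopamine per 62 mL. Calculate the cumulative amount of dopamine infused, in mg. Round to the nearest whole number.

101 mg

Concentration = 1155 mg ÷ 62 mL = 18.62903 mg/mL
Stage 1: 0.5 mL/hr × 1.8 hr = 0.9 mL → 0.9 mL × 18.62903 mg/mL = 16.76613 mg
Stage 2: 1 mL/hr × 3.1 hr = 3.1 mL → 3.1 mL × 18.62903 mg/mL = 57.75 mg
Stage 3: 0.7 mL/hr × 2 hr = 1.4 mL → 1.4 mL × 18.62903 mg/mL = 26.08065 mg
Total = 16.76613 + 57.75 + 26.08065 = 100.5968 mg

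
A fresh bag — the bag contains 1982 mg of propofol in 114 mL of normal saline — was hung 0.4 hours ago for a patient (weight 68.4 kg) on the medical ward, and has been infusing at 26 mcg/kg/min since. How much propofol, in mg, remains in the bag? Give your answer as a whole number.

Dose = 26 mcg/kg/min × 68.4 kg = 1778.4 mcg/min
1778.4 mcg/min × 60 min/hr = 106704 mcg/hr
Concentration = 1982 mg ÷ 114 mL = 17.38596 mg/mL = 17385.96 mcg/mL
Rate = 106704 mcg/hr ÷ 17385.96 mcg/mL = 6.137364 mL/hr
Volume infused = 6.137364 mL/hr × 0.4 hr = 2.454946 mL
Volume remaining = 114 − 2.454946 = 111.5451 mL
Drug remaining = 111.5451 mL × 17385.96 mcg/mL = 1939318 mcg = 1939.318 mg

1939 mg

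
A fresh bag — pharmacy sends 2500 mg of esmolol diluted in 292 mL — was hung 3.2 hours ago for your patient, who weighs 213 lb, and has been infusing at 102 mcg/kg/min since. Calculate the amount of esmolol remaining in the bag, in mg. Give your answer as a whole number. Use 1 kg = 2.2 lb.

Weight = 213 lb ÷ 2.2 lb/kg = 96.81818 kg
Dose = 102 mcg/kg/min × 96.81818 kg = 9875.455 mcg/min
9875.455 mcg/min × 60 min/hr = 592527.3 mcg/hr
Concentration = 2500 mg ÷ 292 mL = 8.561644 mg/mL = 8561.644 mcg/mL
Rate = 592527.3 mcg/hr ÷ 8561.644 mcg/mL = 69.20719 mL/hr
Volume infused = 69.20719 mL/hr × 3.2 hr = 221.463 mL
Volume remaining = 292 − 221.463 = 70.53701 mL
Drug remaining = 70.53701 mL × 8561.644 mcg/mL = 603912.7 mcg = 603.9127 mg

604 mg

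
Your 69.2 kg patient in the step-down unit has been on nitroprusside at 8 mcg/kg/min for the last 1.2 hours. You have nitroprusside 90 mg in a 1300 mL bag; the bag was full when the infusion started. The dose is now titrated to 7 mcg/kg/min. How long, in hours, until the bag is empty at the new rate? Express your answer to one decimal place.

1.7 hours

Initial rate:
Dose = 8 mcg/kg/min × 69.2 kg = 553.6 mcg/min
553.6 mcg/min × 60 min/hr = 33216 mcg/hr
Concentration = 90 mg ÷ 1300 mL = 0.06923077 mg/mL = 69.23077 mcg/mL
Rate = 33216 mcg/hr ÷ 69.23077 mcg/mL = 479.7867 mL/hr
Volume infused so far = 479.7867 mL/hr × 1.2 hr = 575.744 mL
Volume remaining = 1300 − 575.744 = 724.256 mL
New rate:
Dose = 7 mcg/kg/min × 69.2 kg = 484.4 mcg/min
484.4 mcg/min × 60 min/hr = 29064 mcg/hr
Rate = 29064 mcg/hr ÷ 69.23077 mcg/mL = 419.8133 mL/hr
Time remaining = 724.256 mL ÷ 419.8133 mL/hr = 1.725186 hr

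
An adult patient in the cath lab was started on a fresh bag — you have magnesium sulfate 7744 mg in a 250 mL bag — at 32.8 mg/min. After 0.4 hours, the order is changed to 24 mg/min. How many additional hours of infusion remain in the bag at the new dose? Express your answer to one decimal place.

Initial rate:
32.8 mg/min × 60 min/hr = 1968 mg/hr
Concentration = 7744 mg ÷ 250 mL = 30.976 mg/mL
Rate = 1968 mg/hr ÷ 30.976 mg/mL = 63.53306 mL/hr
Volume infused so far = 63.53306 mL/hr × 0.4 hr = 25.41322 mL
Volume remaining = 250 − 25.41322 = 224.5868 mL
New rate:
24 mg/min × 60 min/hr = 1440 mg/hr
Rate = 1440 mg/hr ÷ 30.976 mg/mL = 46.4876 mL/hr
Time remaining = 224.5868 mL ÷ 46.4876 mL/hr = 4.831111 hr

4.8 hours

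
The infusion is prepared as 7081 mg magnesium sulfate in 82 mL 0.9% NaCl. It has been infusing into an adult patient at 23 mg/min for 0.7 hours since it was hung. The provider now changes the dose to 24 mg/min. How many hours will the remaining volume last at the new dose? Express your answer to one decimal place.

Initial rate:
23 mg/min × 60 min/hr = 1380 mg/hr
Concentration = 7081 mg ÷ 82 mL = 86.35366 mg/mL
Rate = 1380 mg/hr ÷ 86.35366 mg/mL = 15.98079 mL/hr
Volume infused so far = 15.98079 mL/hr × 0.7 hr = 11.18656 mL
Volume remaining = 82 − 11.18656 = 70.81344 mL
New rate:
24 mg/min × 60 min/hr = 1440 mg/hr
Rate = 1440 mg/hr ÷ 86.35366 mg/mL = 16.67561 mL/hr
Time remaining = 70.81344 mL ÷ 16.67561 mL/hr = 4.246528 hr

4.2 hours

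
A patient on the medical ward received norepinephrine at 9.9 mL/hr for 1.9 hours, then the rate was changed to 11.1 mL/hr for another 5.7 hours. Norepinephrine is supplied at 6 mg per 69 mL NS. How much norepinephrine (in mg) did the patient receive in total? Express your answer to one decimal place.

7.1 mg

Concentration = 6 mg ÷ 69 mL = 0.08695652 mg/mL
Stage 1: 9.9 mL/hr × 1.9 hr = 18.81 mL → 18.81 mL × 0.08695652 mg/mL = 1.635652 mg
Stage 2: 11.1 mL/hr × 5.7 hr = 63.27 mL → 63.27 mL × 0.08695652 mg/mL = 5.501739 mg
Total = 1.635652 + 5.501739 = 7.137391 mg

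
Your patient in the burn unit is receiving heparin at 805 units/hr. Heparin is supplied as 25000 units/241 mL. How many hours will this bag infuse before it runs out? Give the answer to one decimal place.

31.1 hours

Concentration = 25000 units ÷ 241 mL = 103.7344 units/mL
Rate = 805 units/hr ÷ 103.7344 units/mL = 7.7602 mL/hr
Duration = 241 mL ÷ 7.7602 mL/hr = 31.0559 hr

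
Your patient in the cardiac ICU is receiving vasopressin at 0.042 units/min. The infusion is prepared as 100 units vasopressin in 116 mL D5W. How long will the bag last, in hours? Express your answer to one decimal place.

0.042 units/min × 60 min/hr = 2.52 units/hr
Concentration = 100 units ÷ 116 mL = 0.862069 units/mL
Rate = 2.52 units/hr ÷ 0.862069 units/mL = 2.9232 mL/hr
Duration = 116 mL ÷ 2.9232 mL/hr = 39.68254 hr

39.7 hours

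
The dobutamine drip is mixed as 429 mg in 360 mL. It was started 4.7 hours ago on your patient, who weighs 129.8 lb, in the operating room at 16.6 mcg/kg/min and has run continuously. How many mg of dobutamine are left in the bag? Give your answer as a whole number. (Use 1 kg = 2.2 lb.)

Weight = 129.8 lb ÷ 2.2 lb/kg = 59 kg
Dose = 16.6 mcg/kg/min × 59 kg = 979.4 mcg/min
979.4 mcg/min × 60 min/hr = 58764 mcg/hr
Concentration = 429 mg ÷ 360 mL = 1.191667 mg/mL = 1191.667 mcg/mL
Rate = 58764 mcg/hr ÷ 1191.667 mcg/mL = 49.31245 mL/hr
Volume infused = 49.31245 mL/hr × 4.7 hr = 231.7685 mL
Volume remaining = 360 − 231.7685 = 128.2315 mL
Drug remaining = 128.2315 mL × 1191.667 mcg/mL = 152809.2 mcg = 152.8092 mg

153 mg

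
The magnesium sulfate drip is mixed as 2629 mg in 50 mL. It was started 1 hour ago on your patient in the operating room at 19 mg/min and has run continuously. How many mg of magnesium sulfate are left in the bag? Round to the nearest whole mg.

19 mg/min × 60 min/hr = 1140 mg/hr
Concentration = 2629 mg ÷ 50 mL = 52.58 mg/mL
Rate = 1140 mg/hr ÷ 52.58 mg/mL = 21.68125 mL/hr
Volume infused = 21.68125 mL/hr × 1 hr = 21.68125 mL
Volume remaining = 50 − 21.68125 = 28.31875 mL
Drug remaining = 28.31875 mL × 52.58 mg/mL = 1489 mg

1489 mg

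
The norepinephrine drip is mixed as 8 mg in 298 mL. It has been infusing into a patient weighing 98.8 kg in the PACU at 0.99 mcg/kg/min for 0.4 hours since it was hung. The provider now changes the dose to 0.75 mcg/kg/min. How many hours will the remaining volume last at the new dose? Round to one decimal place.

Initial rate:
Dose = 0.99 mcg/kg/min × 98.8 kg = 97.812 mcg/min
97.812 mcg/min × 60 min/hr = 5868.72 mcg/hr
Concentration = 8 mg ÷ 298 mL = 0.02684564 mg/mL = 26.84564 mcg/mL
Rate = 5868.72 mcg/hr ÷ 26.84564 mcg/mL = 218.6098 mL/hr
Volume infused so far = 218.6098 mL/hr × 0.4 hr = 87.44393 mL
Volume remaining = 298 − 87.44393 = 210.5561 mL
New rate:
Dose = 0.75 mcg/kg/min × 98.8 kg = 74.1 mcg/min
74.1 mcg/min × 60 min/hr = 4446 mcg/hr
Rate = 4446 mcg/hr ÷ 26.84564 mcg/mL = 165.6135 mL/hr
Time remaining = 210.5561 mL ÷ 165.6135 mL/hr = 1.27137 hr

1.3 hours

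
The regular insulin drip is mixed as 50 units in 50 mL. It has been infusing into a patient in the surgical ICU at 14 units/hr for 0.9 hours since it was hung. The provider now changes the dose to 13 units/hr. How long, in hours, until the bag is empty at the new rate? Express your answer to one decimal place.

Initial rate:
Concentration = 50 units ÷ 50 mL = 1 units/mL
Rate = 14 units/hr ÷ 1 units/mL = 14 mL/hr
Volume infused so far = 14 mL/hr × 0.9 hr = 12.6 mL
Volume remaining = 50 − 12.6 = 37.4 mL
New rate:
Rate = 13 units/hr ÷ 1 units/mL = 13 mL/hr
Time remaining = 37.4 mL ÷ 13 mL/hr = 2.876923 hr

2.9 hours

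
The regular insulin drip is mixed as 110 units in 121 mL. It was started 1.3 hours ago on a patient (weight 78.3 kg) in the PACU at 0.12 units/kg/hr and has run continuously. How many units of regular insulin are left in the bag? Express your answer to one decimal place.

Dose = 0.12 units/kg/hr × 78.3 kg = 9.396 units/hr
Concentration = 110 units ÷ 121 mL = 0.9090909 units/mL
Rate = 9.396 units/hr ÷ 0.9090909 units/mL = 10.3356 mL/hr
Volume infused = 10.3356 mL/hr × 1.3 hr = 13.43628 mL
Volume remaining = 121 − 13.43628 = 107.5637 mL
Drug remaining = 107.5637 mL × 0.9090909 units/mL = 97.7852 units

97.8 units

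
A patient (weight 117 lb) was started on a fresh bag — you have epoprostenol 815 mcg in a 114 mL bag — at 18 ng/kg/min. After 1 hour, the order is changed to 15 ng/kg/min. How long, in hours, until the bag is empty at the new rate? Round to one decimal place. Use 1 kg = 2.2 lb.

Initial rate:
Weight = 117 lb ÷ 2.2 lb/kg = 53.18182 kg
Dose = 18 ng/kg/min × 53.18182 kg = 957.2727 ng/min
957.2727 ng/min × 60 min/hr = 57436.36 ng/hr
Concentration = 815 mcg ÷ 114 mL = 7.149123 mcg/mL = 7149.123 ng/mL
Rate = 57436.36 ng/hr ÷ 7149.123 ng/mL = 8.034044 mL/hr
Volume infused so far = 8.034044 mL/hr × 1 hr = 8.034044 mL
Volume remaining = 114 − 8.034044 = 105.966 mL
New rate:
Dose = 15 ng/kg/min × 53.18182 kg = 797.7273 ng/min
797.7273 ng/min × 60 min/hr = 47863.64 ng/hr
Rate = 47863.64 ng/hr ÷ 7149.123 ng/mL = 6.695036 mL/hr
Time remaining = 105.966 mL ÷ 6.695036 mL/hr = 15.82754 hr

15.8 hours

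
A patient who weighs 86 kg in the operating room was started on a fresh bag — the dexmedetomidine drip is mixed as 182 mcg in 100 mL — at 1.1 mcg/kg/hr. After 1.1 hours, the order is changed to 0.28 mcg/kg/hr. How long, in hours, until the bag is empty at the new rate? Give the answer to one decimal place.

Initial rate:
Dose = 1.1 mcg/kg/hr × 86 kg = 94.6 mcg/hr
Concentration = 182 mcg ÷ 100 mL = 1.82 mcg/mL
Rate = 94.6 mcg/hr ÷ 1.82 mcg/mL = 51.97802 mL/hr
Volume infused so far = 51.97802 mL/hr × 1.1 hr = 57.17582 mL
Volume remaining = 100 − 57.17582 = 42.82418 mL
New rate:
Dose = 0.28 mcg/kg/hr × 86 kg = 24.08 mcg/hr
Rate = 24.08 mcg/hr ÷ 1.82 mcg/mL = 13.23077 mL/hr
Time remaining = 42.82418 mL ÷ 13.23077 mL/hr = 3.236711 hr

3.2 hours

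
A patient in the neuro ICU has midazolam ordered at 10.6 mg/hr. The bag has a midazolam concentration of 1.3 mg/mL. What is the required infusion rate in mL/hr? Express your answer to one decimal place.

Rate = 10.6 mg/hr ÷ 1.3 mg/mL = 8.153846 mL/hr

8.2 mL/hr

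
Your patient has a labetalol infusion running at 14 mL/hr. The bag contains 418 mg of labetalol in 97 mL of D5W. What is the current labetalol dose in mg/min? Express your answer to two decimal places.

1.01 mg/min

Concentration = 418 mg ÷ 97 mL = 4.309278 mg/mL
Drug rate = 14 mL/hr × 4.309278 mg/mL = 60.3299 mg/hr
60.3299 mg/hr ÷ 60 min/hr = 1.005498 mg/min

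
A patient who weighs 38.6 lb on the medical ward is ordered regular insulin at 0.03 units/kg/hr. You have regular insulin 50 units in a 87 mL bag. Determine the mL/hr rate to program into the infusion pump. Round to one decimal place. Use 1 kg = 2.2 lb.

0.9 mL/hr

Weight = 38.6 lb ÷ 2.2 lb/kg = 17.54545 kg
Dose = 0.03 units/kg/hr × 17.54545 kg = 0.5263636 units/hr
Concentration = 50 units ÷ 87 mL = 0.5747126 units/mL
Rate = 0.5263636 units/hr ÷ 0.5747126 units/mL = 0.9158727 mL/hr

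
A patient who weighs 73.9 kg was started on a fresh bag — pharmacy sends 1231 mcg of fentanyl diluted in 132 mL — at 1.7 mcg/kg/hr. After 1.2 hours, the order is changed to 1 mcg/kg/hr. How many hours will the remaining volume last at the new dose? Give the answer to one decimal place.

Initial rate:
Dose = 1.7 mcg/kg/hr × 73.9 kg = 125.63 mcg/hr
Concentration = 1231 mcg ÷ 132 mL = 9.325758 mcg/mL
Rate = 125.63 mcg/hr ÷ 9.325758 mcg/mL = 13.47129 mL/hr
Volume infused so far = 13.47129 mL/hr × 1.2 hr = 16.16555 mL
Volume remaining = 132 − 16.16555 = 115.8345 mL
New rate:
Dose = 1 mcg/kg/hr × 73.9 kg = 73.9 mcg/hr
Rate = 73.9 mcg/hr ÷ 9.325758 mcg/mL = 7.924289 mL/hr
Time remaining = 115.8345 mL ÷ 7.924289 mL/hr = 14.61765 hr

14.6 hours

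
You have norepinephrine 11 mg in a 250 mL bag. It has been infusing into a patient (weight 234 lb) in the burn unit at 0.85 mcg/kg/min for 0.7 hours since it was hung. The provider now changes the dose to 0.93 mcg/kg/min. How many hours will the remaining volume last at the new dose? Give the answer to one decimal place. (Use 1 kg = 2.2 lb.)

Initial rate:
Weight = 234 lb ÷ 2.2 lb/kg = 106.3636 kg
Dose = 0.85 mcg/kg/min × 106.3636 kg = 90.40909 mcg/min
90.40909 mcg/min × 60 min/hr = 5424.545 mcg/hr
Concentration = 11 mg ÷ 250 mL = 0.044 mg/mL = 44 mcg/mL
Rate = 5424.545 mcg/hr ÷ 44 mcg/mL = 123.2851 mL/hr
Volume infused so far = 123.2851 mL/hr × 0.7 hr = 86.29959 mL
Volume remaining = 250 − 86.29959 = 163.7004 mL
New rate:
Dose = 0.93 mcg/kg/min × 106.3636 kg = 98.91818 mcg/min
98.91818 mcg/min × 60 min/hr = 5935.091 mcg/hr
Rate = 5935.091 mcg/hr ÷ 44 mcg/mL = 134.8884 mL/hr
Time remaining = 163.7004 mL ÷ 134.8884 mL/hr = 1.213599 hr

1.2 hours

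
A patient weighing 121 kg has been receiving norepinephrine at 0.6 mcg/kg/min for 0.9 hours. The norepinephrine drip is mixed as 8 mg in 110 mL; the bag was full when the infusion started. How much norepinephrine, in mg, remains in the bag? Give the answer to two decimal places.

4.08 mg

Dose = 0.6 mcg/kg/min × 121 kg = 72.6 mcg/min
72.6 mcg/min × 60 min/hr = 4356 mcg/hr
Concentration = 8 mg ÷ 110 mL = 0.07272727 mg/mL = 72.72727 mcg/mL
Rate = 4356 mcg/hr ÷ 72.72727 mcg/mL = 59.895 mL/hr
Volume infused = 59.895 mL/hr × 0.9 hr = 53.9055 mL
Volume remaining = 110 − 53.9055 = 56.0945 mL
Drug remaining = 56.0945 mL × 72.72727 mcg/mL = 4079.6 mcg = 4.0796 mg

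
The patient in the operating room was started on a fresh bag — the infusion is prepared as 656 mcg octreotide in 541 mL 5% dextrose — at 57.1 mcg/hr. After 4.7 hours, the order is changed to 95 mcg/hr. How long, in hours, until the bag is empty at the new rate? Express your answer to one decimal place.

4.1 hours

Initial rate:
Concentration = 656 mcg ÷ 541 mL = 1.212569 mcg/mL
Rate = 57.1 mcg/hr ÷ 1.212569 mcg/mL = 47.09009 mL/hr
Volume infused so far = 47.09009 mL/hr × 4.7 hr = 221.3234 mL
Volume remaining = 541 − 221.3234 = 319.6766 mL
New rate:
Rate = 95 mcg/hr ÷ 1.212569 mcg/mL = 78.34604 mL/hr
Time remaining = 319.6766 mL ÷ 78.34604 mL/hr = 4.080316 hr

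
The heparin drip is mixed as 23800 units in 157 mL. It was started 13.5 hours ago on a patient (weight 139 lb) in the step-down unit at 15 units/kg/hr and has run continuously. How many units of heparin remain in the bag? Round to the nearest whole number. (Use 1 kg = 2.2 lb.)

Weight = 139 lb ÷ 2.2 lb/kg = 63.18182 kg
Dose = 15 units/kg/hr × 63.18182 kg = 947.7273 units/hr
Concentration = 23800 units ÷ 157 mL = 151.5924 units/mL
Rate = 947.7273 units/hr ÷ 151.5924 units/mL = 6.251814 mL/hr
Volume infused = 6.251814 mL/hr × 13.5 hr = 84.39949 mL
Volume remaining = 157 − 84.39949 = 72.60051 mL
Drug remaining = 72.60051 mL × 151.5924 units/mL = 11005.68 units

11006 units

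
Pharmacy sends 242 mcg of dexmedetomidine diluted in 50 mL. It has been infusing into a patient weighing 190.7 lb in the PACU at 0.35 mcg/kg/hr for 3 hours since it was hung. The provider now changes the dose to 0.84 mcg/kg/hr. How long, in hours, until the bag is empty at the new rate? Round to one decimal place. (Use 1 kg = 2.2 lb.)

2.1 hours

Initial rate:
Weight = 190.7 lb ÷ 2.2 lb/kg = 86.68182 kg
Dose = 0.35 mcg/kg/hr × 86.68182 kg = 30.33864 mcg/hr
Concentration = 242 mcg ÷ 50 mL = 4.84 mcg/mL
Rate = 30.33864 mcg/hr ÷ 4.84 mcg/mL = 6.268313 mL/hr
Volume infused so far = 6.268313 mL/hr × 3 hr = 18.80494 mL
Volume remaining = 50 − 18.80494 = 31.19506 mL
New rate:
Dose = 0.84 mcg/kg/hr × 86.68182 kg = 72.81273 mcg/hr
Rate = 72.81273 mcg/hr ÷ 4.84 mcg/mL = 15.04395 mL/hr
Time remaining = 31.19506 mL ÷ 15.04395 mL/hr = 2.073595 hr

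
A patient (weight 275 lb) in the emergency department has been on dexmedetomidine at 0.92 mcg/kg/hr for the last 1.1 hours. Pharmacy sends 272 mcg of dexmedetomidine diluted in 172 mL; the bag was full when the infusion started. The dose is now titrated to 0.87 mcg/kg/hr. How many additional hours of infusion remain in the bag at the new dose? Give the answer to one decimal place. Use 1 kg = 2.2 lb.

Initial rate:
Weight = 275 lb ÷ 2.2 lb/kg = 125 kg
Dose = 0.92 mcg/kg/hr × 125 kg = 115 mcg/hr
Concentration = 272 mcg ÷ 172 mL = 1.581395 mcg/mL
Rate = 115 mcg/hr ÷ 1.581395 mcg/mL = 72.72059 mL/hr
Volume infused so far = 72.72059 mL/hr × 1.1 hr = 79.99265 mL
Volume remaining = 172 − 79.99265 = 92.00735 mL
New rate:
Dose = 0.87 mcg/kg/hr × 125 kg = 108.75 mcg/hr
Rate = 108.75 mcg/hr ÷ 1.581395 mcg/mL = 68.76838 mL/hr
Time remaining = 92.00735 mL ÷ 68.76838 mL/hr = 1.337931 hr

1.3 hours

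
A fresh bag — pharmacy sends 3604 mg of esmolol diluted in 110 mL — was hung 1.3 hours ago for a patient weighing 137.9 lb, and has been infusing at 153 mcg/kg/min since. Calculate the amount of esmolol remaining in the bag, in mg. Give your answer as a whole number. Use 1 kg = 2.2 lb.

Weight = 137.9 lb ÷ 2.2 lb/kg = 62.68182 kg
Dose = 153 mcg/kg/min × 62.68182 kg = 9590.318 mcg/min
9590.318 mcg/min × 60 min/hr = 575419.1 mcg/hr
Concentration = 3604 mg ÷ 110 mL = 32.76364 mg/mL = 32763.64 mcg/mL
Rate = 575419.1 mcg/hr ÷ 32763.64 mcg/mL = 17.56274 mL/hr
Volume infused = 17.56274 mL/hr × 1.3 hr = 22.83156 mL
Volume remaining = 110 − 22.83156 = 87.16844 mL
Drug remaining = 87.16844 mL × 32763.64 mcg/mL = 2855955 mcg = 2855.955 mg

2856 mg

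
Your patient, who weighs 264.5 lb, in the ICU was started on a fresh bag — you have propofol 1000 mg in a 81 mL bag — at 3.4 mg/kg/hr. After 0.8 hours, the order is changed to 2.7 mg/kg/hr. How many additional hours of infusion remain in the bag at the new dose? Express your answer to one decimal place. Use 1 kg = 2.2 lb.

2.1 hours

Initial rate:
Weight = 264.5 lb ÷ 2.2 lb/kg = 120.2273 kg
Dose = 3.4 mg/kg/hr × 120.2273 kg = 408.7727 mg/hr
Concentration = 1000 mg ÷ 81 mL = 12.34568 mg/mL
Rate = 408.7727 mg/hr ÷ 12.34568 mg/mL = 33.11059 mL/hr
Volume infused so far = 33.11059 mL/hr × 0.8 hr = 26.48847 mL
Volume remaining = 81 − 26.48847 = 54.51153 mL
New rate:
Dose = 2.7 mg/kg/hr × 120.2273 kg = 324.6136 mg/hr
Rate = 324.6136 mg/hr ÷ 12.34568 mg/mL = 26.2937 mL/hr
Time remaining = 54.51153 mL ÷ 26.2937 mL/hr = 2.073178 hr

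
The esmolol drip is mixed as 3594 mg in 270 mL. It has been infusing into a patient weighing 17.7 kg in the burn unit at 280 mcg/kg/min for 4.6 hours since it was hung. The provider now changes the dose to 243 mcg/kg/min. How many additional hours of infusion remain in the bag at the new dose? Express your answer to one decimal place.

Initial rate:
Dose = 280 mcg/kg/min × 17.7 kg = 4956 mcg/min
4956 mcg/min × 60 min/hr = 297360 mcg/hr
Concentration = 3594 mg ÷ 270 mL = 13.31111 mg/mL = 13311.11 mcg/mL
Rate = 297360 mcg/hr ÷ 13311.11 mcg/mL = 22.33923 mL/hr
Volume infused so far = 22.33923 mL/hr × 4.6 hr = 102.7605 mL
Volume remaining = 270 − 102.7605 = 167.2395 mL
New rate:
Dose = 243 mcg/kg/min × 17.7 kg = 4301.1 mcg/min
4301.1 mcg/min × 60 min/hr = 258066 mcg/hr
Rate = 258066 mcg/hr ÷ 13311.11 mcg/mL = 19.38726 mL/hr
Time remaining = 167.2395 mL ÷ 19.38726 mL/hr = 8.626258 hr

8.6 hours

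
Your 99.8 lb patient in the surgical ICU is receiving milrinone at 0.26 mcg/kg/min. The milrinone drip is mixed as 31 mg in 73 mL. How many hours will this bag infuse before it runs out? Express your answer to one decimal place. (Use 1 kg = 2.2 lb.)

Weight = 99.8 lb ÷ 2.2 lb/kg = 45.36364 kg
Dose = 0.26 mcg/kg/min × 45.36364 kg = 11.79455 mcg/min
11.79455 mcg/min × 60 min/hr = 707.6727 mcg/hr
Concentration = 31 mg ÷ 73 mL = 0.4246575 mg/mL = 424.6575 mcg/mL
Rate = 707.6727 mcg/hr ÷ 424.6575 mcg/mL = 1.666455 mL/hr
Duration = 73 mL ÷ 1.666455 mL/hr = 43.80556 hr

43.8 hours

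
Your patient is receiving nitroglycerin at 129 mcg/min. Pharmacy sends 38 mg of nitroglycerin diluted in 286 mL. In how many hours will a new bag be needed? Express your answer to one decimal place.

4.9 hours

129 mcg/min × 60 min/hr = 7740 mcg/hr
Concentration = 38 mg ÷ 286 mL = 0.1328671 mg/mL = 132.8671 mcg/mL
Rate = 7740 mcg/hr ÷ 132.8671 mcg/mL = 58.25368 mL/hr
Duration = 286 mL ÷ 58.25368 mL/hr = 4.909561 hr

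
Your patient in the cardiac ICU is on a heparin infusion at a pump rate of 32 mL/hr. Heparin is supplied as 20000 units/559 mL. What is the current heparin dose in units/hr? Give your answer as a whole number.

1145 units/hr

Concentration = 20000 units ÷ 559 mL = 35.77818 units/mL
Drug rate = 32 mL/hr × 35.77818 units/mL = 1144.902 units/hr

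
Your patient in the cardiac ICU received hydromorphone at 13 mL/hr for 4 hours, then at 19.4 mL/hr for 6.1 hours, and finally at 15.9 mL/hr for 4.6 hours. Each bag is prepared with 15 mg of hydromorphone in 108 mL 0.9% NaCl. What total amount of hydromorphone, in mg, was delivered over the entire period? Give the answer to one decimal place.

Concentration = 15 mg ÷ 108 mL = 0.1388889 mg/mL
Stage 1: 13 mL/hr × 4 hr = 52 mL → 52 mL × 0.1388889 mg/mL = 7.222222 mg
Stage 2: 19.4 mL/hr × 6.1 hr = 118.34 mL → 118.34 mL × 0.1388889 mg/mL = 16.43611 mg
Stage 3: 15.9 mL/hr × 4.6 hr = 73.14 mL → 73.14 mL × 0.1388889 mg/mL = 10.15833 mg
Total = 7.222222 + 16.43611 + 10.15833 = 33.81667 mg

33.8 mg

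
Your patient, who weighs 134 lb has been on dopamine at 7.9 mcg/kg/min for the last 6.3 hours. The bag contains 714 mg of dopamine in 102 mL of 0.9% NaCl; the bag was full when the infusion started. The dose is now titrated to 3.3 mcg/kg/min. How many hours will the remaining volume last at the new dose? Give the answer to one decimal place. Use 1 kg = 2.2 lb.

Initial rate:
Weight = 134 lb ÷ 2.2 lb/kg = 60.90909 kg
Dose = 7.9 mcg/kg/min × 60.90909 kg = 481.1818 mcg/min
481.1818 mcg/min × 60 min/hr = 28870.91 mcg/hr
Concentration = 714 mg ÷ 102 mL = 7 mg/mL = 7000 mcg/mL
Rate = 28870.91 mcg/hr ÷ 7000 mcg/mL = 4.124416 mL/hr
Volume infused so far = 4.124416 mL/hr × 6.3 hr = 25.98382 mL
Volume remaining = 102 − 25.98382 = 76.01618 mL
New rate:
Dose = 3.3 mcg/kg/min × 60.90909 kg = 201 mcg/min
201 mcg/min × 60 min/hr = 12060 mcg/hr
Rate = 12060 mcg/hr ÷ 7000 mcg/mL = 1.722857 mL/hr
Time remaining = 76.01618 mL ÷ 1.722857 mL/hr = 44.12216 hr

44.1 hours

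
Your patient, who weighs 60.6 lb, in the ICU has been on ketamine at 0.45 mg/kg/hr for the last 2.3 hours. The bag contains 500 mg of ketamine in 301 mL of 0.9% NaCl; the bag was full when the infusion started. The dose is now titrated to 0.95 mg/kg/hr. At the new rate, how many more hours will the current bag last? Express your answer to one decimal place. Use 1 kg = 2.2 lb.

18.0 hours

Initial rate:
Weight = 60.6 lb ÷ 2.2 lb/kg = 27.54545 kg
Dose = 0.45 mg/kg/hr × 27.54545 kg = 12.39545 mg/hr
Concentration = 500 mg ÷ 301 mL = 1.66113 mg/mL
Rate = 12.39545 mg/hr ÷ 1.66113 mg/mL = 7.462064 mL/hr
Volume infused so far = 7.462064 mL/hr × 2.3 hr = 17.16275 mL
Volume remaining = 301 − 17.16275 = 283.8373 mL
New rate:
Dose = 0.95 mg/kg/hr × 27.54545 kg = 26.16818 mg/hr
Rate = 26.16818 mg/hr ÷ 1.66113 mg/mL = 15.75325 mL/hr
Time remaining = 283.8373 mL ÷ 15.75325 mL/hr = 18.0177 hr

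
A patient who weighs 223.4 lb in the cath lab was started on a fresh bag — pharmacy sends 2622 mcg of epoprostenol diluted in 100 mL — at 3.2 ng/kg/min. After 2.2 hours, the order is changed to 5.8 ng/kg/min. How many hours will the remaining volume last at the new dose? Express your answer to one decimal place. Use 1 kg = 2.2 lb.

73.0 hours

Initial rate:
Weight = 223.4 lb ÷ 2.2 lb/kg = 101.5455 kg
Dose = 3.2 ng/kg/min × 101.5455 kg = 324.9455 ng/min
324.9455 ng/min × 60 min/hr = 19496.73 ng/hr
Concentration = 2622 mcg ÷ 100 mL = 26.22 mcg/mL = 26220 ng/mL
Rate = 19496.73 ng/hr ÷ 26220 ng/mL = 0.7435823 mL/hr
Volume infused so far = 0.7435823 mL/hr × 2.2 hr = 1.635881 mL
Volume remaining = 100 − 1.635881 = 98.36412 mL
New rate:
Dose = 5.8 ng/kg/min × 101.5455 kg = 588.9636 ng/min
588.9636 ng/min × 60 min/hr = 35337.82 ng/hr
Rate = 35337.82 ng/hr ÷ 26220 ng/mL = 1.347743 mL/hr
Time remaining = 98.36412 mL ÷ 1.347743 mL/hr = 72.98434 hr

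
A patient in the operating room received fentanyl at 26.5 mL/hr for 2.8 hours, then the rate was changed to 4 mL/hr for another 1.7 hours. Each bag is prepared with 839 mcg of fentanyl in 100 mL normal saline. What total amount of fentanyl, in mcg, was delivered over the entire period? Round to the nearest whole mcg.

680 mcg

Concentration = 839 mcg ÷ 100 mL = 8.39 mcg/mL
Stage 1: 26.5 mL/hr × 2.8 hr = 74.2 mL → 74.2 mL × 8.39 mcg/mL = 622.538 mcg
Stage 2: 4 mL/hr × 1.7 hr = 6.8 mL → 6.8 mL × 8.39 mcg/mL = 57.052 mcg
Total = 622.538 + 57.052 = 679.59 mcg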